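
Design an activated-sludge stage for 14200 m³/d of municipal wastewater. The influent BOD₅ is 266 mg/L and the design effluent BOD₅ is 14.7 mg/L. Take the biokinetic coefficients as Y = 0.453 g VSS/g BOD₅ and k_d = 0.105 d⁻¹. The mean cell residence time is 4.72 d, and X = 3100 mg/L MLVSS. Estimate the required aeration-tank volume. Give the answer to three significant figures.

V ≈ 1650 m³

From the SRT design equation V = Y Q (S₀−S) θ_c / [X (1 + k_d θ_c)] = 0.453 × 14200 × (266 − 14.7) × 4.72 / [3100 × (1 + 0.105 × 4.72)] = 7.63×10^6 / 4636 = 1646 m³.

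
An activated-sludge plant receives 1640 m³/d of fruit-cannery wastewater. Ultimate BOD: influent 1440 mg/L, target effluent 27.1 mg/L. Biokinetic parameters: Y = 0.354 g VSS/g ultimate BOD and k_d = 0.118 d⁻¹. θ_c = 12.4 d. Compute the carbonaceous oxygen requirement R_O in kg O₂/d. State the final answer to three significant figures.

R_O ≈ 1840 kg O₂/d

Observed yield with endogenous decay: Y_obs = Y / (1 + k_d·θ_c) = 0.354 / (1 + 0.118 × 12.4) = 0.354 / 2.463 = 0.1437 g VSS/g ultimate BOD.
Mass of ultimate BOD removed per day: Q(S₀ − S) = 1640 × 1413 g/m³ = 2317 kg/d.
P_X = Y_obs·Q·(S₀ − S) = 0.1437 × 2317 = 333.0 kg VSS/d.
R_O = Q·(S₀ − S) − 1.42·P_X = 2317 − 1.42 × 333.0 = 1844 kg O₂/d.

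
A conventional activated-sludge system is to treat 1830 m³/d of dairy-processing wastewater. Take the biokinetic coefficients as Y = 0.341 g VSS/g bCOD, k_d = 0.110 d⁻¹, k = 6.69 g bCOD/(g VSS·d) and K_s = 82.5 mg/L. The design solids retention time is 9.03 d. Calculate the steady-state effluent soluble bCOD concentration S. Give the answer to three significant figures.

From the Monod/SRT balance for a CMAS, S = K_s·(1+k_d θ_c)/[θ_c·(Y k − k_d) − 1] = 82.5 × (1 + 0.110 × 9.03) / [9.03 × (0.341 × 6.69 − 0.110) − 1] = 164.4 / 18.61 = 8.838 mg/L.

S ≈ 8.84 mg/L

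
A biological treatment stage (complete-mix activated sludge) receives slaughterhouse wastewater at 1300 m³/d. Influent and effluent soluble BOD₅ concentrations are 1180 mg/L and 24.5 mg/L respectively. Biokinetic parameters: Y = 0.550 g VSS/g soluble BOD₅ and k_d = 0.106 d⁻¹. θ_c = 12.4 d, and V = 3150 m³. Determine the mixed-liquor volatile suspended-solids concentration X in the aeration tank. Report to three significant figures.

X = Y·Q·ΔS·θ_c / [V·(1 + k_d θ_c)] = 0.550 × 1300 × (1180 − 24.5) × 12.4 / [3150 × (1 + 0.106 × 12.4)] = 1405 mg/L.

X ≈ 1410 mg/L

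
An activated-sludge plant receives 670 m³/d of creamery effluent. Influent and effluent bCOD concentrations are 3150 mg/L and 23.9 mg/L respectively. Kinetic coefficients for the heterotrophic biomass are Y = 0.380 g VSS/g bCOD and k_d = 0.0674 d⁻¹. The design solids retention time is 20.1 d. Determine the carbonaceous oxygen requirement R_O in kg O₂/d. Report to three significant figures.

R_O ≈ 1610 kg O₂/d

Y_obs = Y / (1 + k_d θ_c) = 0.380 / (1 + 0.0674 × 20.1) = 0.380 / 2.355 = 0.1614.
Q·(S₀ − S) = 670 × (3150 − 23.9) × 10⁻³ = 2094 kg/d removed.
Biomass synthesised: P_X = Y_obs × 2094 = 338.0 kg VSS/d.
R_O = Q·(S₀ − S) − 1.42·P_X = 2094 − 1.42 × 338.0 = 1615 kg O₂/d.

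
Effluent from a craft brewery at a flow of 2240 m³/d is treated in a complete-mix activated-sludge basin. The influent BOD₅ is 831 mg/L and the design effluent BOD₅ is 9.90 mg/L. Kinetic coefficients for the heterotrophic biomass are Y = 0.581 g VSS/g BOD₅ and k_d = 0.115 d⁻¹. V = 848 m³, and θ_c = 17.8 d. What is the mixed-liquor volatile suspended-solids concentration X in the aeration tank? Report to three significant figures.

X ≈ 7360 mg/L

From V·X·(1 + k_d·θ_c) = Y·Q·(S₀ − S)·θ_c: X = 0.581 × 2240 × (831 − 9.90) × 17.8 / [848 × (1 + 0.115 × 17.8)] = 7362 mg/L.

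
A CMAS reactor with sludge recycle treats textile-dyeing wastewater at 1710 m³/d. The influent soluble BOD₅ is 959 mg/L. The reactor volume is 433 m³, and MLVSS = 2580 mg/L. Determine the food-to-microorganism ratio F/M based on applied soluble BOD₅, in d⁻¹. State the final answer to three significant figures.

F/M ≈ 1.47 d⁻¹

Food-to-microorganism ratio F/M = Q S₀ / (V X) = 1710 × 959 / (433.0 × 2580) = 1.468 d⁻¹.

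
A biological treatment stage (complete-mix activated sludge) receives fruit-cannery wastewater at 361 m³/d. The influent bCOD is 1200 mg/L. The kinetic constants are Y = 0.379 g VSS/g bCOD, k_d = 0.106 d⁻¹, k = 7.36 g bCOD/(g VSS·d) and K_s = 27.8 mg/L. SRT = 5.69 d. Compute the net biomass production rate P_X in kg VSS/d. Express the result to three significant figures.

Effluent substrate depends only on kinetics and SRT: S = K_s(1 + k_d θ_c) / [θ_c(Yk − k_d) − 1] = 27.8 × (1 + 0.106 × 5.69) / [5.69 × (0.379 × 7.36 − 0.106) − 1] = 44.57 / 14.27 = 3.123 mg/L.
Y_obs = Y / (1 + k_d θ_c) = 0.379 / (1 + 0.106 × 5.69) = 0.379 / 1.603 = 0.2364.
Q·(S₀ − S) = 361 × (1200 − 3.12) × 10⁻³ = 432.1 kg/d removed.
Net biomass production P_X = Y_obs × Q·(S₀ − S) = 0.2364 × 432.1 = 102.1 kg VSS/d.

P_X ≈ 102 kg VSS/d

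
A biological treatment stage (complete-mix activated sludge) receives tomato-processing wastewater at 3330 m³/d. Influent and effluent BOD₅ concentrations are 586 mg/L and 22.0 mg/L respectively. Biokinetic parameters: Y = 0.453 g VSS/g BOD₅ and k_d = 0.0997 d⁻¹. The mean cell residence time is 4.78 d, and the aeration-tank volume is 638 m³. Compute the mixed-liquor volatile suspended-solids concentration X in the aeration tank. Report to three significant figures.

X ≈ 4320 mg/L

X = Y·Q·ΔS·θ_c / [V·(1 + k_d θ_c)] = 0.453 × 3330 × (586 − 22.0) × 4.78 / [638 × (1 + 0.0997 × 4.78)] = 4317 mg/L.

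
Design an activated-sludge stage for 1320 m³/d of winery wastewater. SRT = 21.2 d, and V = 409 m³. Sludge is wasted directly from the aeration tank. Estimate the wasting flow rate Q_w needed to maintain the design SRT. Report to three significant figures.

With mixed-liquor wasting, θ_c = V/Q_w, so Q_w = V/θ_c = 409.0/21.2 = 19.29 m³/d.

Q_w ≈ 19.3 m³/d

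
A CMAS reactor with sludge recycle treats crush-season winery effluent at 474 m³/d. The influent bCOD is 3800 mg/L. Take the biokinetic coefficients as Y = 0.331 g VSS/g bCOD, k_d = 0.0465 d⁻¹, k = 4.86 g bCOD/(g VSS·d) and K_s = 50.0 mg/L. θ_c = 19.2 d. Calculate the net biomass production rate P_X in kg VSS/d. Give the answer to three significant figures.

For a completely mixed reactor with recycle the Lawrence–McCarty relation gives S = K_s·(1 + k_d·θ_c) / [θ_c·(Y·k − k_d) − 1] = 50.0 × (1 + 0.0465 × 19.2) / [19.2 × (0.331 × 4.86 − 0.0465) − 1] = 94.64 / 28.99 = 3.264 mg/L.
Correct the yield for decay: Y_obs = Y/(1 + k_d θ_c) = 0.331 / (1 + 0.0465 × 19.2) = 0.331 / 1.893 = 0.1749.
ΔS = 3800 − 3.26 = 3797 mg/L, so the substrate removal rate is 474 × 3797/1000 = 1800 kg bCOD/d.
So the net sludge growth is P_X = 0.1749 × 1800 = 314.7 kg VSS/d.

P_X ≈ 315 kg VSS/d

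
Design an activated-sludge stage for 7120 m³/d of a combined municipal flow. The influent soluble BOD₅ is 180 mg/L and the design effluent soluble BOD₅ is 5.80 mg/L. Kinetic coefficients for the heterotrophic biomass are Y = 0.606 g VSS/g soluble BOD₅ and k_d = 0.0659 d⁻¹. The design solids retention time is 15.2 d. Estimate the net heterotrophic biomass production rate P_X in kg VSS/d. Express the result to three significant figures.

P_X ≈ 375 kg VSS/d

Observed yield with endogenous decay: Y_obs = Y / (1 + k_d·θ_c) = 0.606 / (1 + 0.0659 × 15.2) = 0.606 / 2.002 = 0.3027 g VSS/g soluble BOD₅.
ΔS = 180 − 5.80 = 174.2 mg/L, so the substrate removal rate is 7120 × 174.2/1000 = 1240 kg soluble BOD₅/d.
So the net sludge growth is P_X = 0.3027 × 1240 = 375.5 kg VSS/d.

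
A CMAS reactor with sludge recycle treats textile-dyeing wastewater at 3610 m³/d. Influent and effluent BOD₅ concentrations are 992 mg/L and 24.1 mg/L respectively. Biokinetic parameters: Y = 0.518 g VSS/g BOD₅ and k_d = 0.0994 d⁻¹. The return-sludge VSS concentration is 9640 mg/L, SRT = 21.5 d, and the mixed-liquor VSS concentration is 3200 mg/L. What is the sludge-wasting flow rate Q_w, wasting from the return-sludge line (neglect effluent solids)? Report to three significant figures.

Q_w ≈ 59.8 m³/d

From the SRT design equation V = Y Q (S₀−S) θ_c / [X (1 + k_d θ_c)] = 0.518 × 3610 × (992 − 24.1) × 21.5 / [3200 × (1 + 0.0994 × 21.5)] = 3.89×10^7 / 10039 = 3876 m³.
Wasting from the return line (neglecting effluent solids): Q_w = V·X / (θ_c·X_r) = 3876 × 3200 / (21.5 × 9640) = 59.85 m³/d.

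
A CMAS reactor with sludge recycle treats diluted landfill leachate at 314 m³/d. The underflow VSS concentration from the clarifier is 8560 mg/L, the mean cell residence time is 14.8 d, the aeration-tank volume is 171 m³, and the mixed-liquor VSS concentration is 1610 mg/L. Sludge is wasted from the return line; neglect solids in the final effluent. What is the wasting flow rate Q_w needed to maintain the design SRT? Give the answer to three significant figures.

Q_w ≈ 2.17 m³/d

Wasting from the return line (neglecting effluent solids): Q_w = V·X / (θ_c·X_r) = 171.0 × 1610 / (14.8 × 8560) = 2.173 m³/d.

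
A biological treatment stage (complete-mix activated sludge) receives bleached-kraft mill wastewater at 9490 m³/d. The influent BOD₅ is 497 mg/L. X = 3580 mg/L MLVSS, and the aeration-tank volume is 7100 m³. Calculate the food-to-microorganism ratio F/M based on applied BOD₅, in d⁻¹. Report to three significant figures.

F/M ≈ 0.186 d⁻¹

Food-to-microorganism ratio F/M = Q S₀ / (V X) = 9490 × 497 / (7100 × 3580) = 0.1856 d⁻¹.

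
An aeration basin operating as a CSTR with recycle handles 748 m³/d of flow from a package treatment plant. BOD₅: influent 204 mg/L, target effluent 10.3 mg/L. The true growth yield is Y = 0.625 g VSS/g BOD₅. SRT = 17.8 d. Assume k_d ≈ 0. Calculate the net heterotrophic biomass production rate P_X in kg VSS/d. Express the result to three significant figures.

P_X ≈ 90.6 kg VSS/d

With endogenous decay neglected, the observed yield equals the true yield: Y_obs = Y = 0.625 g VSS/g BOD₅.
Mass of BOD₅ removed per day: Q(S₀ − S) = 748 × 193.7 g/m³ = 144.9 kg/d.
Biomass produced: P_X = Y_obs·Q·ΔS = 0.6250 × 144.9 ≈ 90.55 kg VSS/d.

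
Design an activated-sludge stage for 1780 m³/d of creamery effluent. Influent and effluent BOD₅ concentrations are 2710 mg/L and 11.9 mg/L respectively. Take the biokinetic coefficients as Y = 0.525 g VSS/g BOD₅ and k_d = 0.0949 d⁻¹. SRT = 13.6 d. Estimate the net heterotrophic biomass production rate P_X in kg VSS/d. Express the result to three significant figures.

P_X ≈ 1100 kg VSS/d

Observed yield with endogenous decay: Y_obs = Y / (1 + k_d·θ_c) = 0.525 / (1 + 0.0949 × 13.6) = 0.525 / 2.291 = 0.2292 g VSS/g BOD₅.
Substrate removed = Q·(S₀ − S) = 1780 m³/d × (2710 − 11.9) g/m³ = 4.8×10^6 g/d = 4803 kg/d.
P_X = Y_obs · Q(S₀ − S) = 0.2292 × 4803 = 1101 kg VSS/d.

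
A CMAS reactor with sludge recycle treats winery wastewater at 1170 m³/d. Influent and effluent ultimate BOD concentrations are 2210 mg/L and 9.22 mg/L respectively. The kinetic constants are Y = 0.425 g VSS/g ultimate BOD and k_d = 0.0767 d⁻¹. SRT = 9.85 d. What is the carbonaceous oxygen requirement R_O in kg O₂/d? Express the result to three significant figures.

R_O ≈ 1690 kg O₂/d

Y_obs = Y / (1 + k_d θ_c) = 0.425 / (1 + 0.0767 × 9.85) = 0.425 / 1.755 = 0.2421.
Substrate removed = Q·(S₀ − S) = 1170 m³/d × (2210 − 9.22) g/m³ = 2.57×10^6 g/d = 2575 kg/d.
P_X = Y_obs·Q·(S₀ − S) = 0.2421 × 2575 = 623.4 kg VSS/d.
Carbonaceous O₂ demand = substrate oxidised − cell-mass equivalent = 2575 − 1.42 × 623.4 = 1690 kg O₂/d.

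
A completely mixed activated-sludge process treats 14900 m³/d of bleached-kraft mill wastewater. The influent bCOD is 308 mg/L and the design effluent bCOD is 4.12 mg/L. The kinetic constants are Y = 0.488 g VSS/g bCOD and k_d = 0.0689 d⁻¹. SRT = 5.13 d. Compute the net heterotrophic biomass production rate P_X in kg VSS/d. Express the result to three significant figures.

The observed yield is Y_obs = Y/(1 + k_d·θ_c) = 0.488 / (1 + 0.0689 × 5.13) = 0.488 / 1.353 = 0.3606 g VSS per g bCOD removed.
Substrate removed = Q·(S₀ − S) = 14900 m³/d × (308 − 4.12) g/m³ = 4.53×10^6 g/d = 4528 kg/d.
So the net sludge growth is P_X = 0.3606 × 4528 = 1633 kg VSS/d.

P_X ≈ 1630 kg VSS/d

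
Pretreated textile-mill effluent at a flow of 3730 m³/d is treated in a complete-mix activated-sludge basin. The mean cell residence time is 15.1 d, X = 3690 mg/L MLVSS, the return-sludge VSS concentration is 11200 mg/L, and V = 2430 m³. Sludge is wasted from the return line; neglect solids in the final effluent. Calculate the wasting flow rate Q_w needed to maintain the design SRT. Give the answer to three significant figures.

Q_w = (V·X)/(θ_c X_r) = 2430 × 3690 / (15.1 × 11200) = 53.02 m³/d.

Q_w ≈ 53.0 m³/d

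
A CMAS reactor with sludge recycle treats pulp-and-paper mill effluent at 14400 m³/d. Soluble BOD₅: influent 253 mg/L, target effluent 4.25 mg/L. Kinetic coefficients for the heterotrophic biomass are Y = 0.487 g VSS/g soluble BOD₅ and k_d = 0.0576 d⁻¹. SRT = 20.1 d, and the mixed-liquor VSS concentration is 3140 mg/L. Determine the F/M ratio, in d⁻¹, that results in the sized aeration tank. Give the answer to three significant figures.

F/M ≈ 0.224 d⁻¹

From the SRT design equation V = Y Q (S₀−S) θ_c / [X (1 + k_d θ_c)] = 0.487 × 14400 × (253 − 4.25) × 20.1 / [3140 × (1 + 0.0576 × 20.1)] = 3.51×10^7 / 6775 = 5175 m³.
F/M = Q·S₀ / (V·X) = 14400 × 253 / (5175 × 3140) = 0.2242 g soluble BOD₅·(g VSS·d)⁻¹.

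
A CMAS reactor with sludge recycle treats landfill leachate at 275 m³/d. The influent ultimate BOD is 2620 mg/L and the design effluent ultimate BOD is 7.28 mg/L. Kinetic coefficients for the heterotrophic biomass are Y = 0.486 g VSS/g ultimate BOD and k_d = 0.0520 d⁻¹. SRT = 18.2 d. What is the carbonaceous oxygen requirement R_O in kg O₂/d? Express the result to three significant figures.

R_O ≈ 464 kg O₂/d

Y_obs = Y / (1 + k_d θ_c) = 0.486 / (1 + 0.0520 × 18.2) = 0.486 / 1.946 = 0.2497.
Mass of ultimate BOD removed per day: Q(S₀ − S) = 275 × 2613 g/m³ = 718.5 kg/d.
Net sludge production P_X = 0.2497 × 718.5 = 179.4 kg VSS/d.
Carbonaceous O₂ demand = substrate oxidised − cell-mass equivalent = 718.5 − 1.42 × 179.4 = 463.7 kg O₂/d.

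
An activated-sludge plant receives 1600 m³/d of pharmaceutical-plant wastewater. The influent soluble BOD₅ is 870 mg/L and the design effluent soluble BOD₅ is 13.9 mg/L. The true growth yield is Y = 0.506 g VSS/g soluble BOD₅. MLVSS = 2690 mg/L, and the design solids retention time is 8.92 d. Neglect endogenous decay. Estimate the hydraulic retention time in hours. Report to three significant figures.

τ ≈ 34.5 h

V·X = Y·Q·ΔS·θ_c gives V = 0.506 × 1600 × (870 − 13.9) × 8.92 / 2690 = 2298 m³.
τ = V/Q = 2298/1600 = 1.436 d, or 34.47 h.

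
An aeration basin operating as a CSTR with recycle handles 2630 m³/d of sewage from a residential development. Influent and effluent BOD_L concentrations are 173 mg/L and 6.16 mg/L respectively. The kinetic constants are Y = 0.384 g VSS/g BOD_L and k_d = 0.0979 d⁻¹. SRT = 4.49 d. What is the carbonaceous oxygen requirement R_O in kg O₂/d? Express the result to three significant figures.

Observed yield with endogenous decay: Y_obs = Y / (1 + k_d·θ_c) = 0.384 / (1 + 0.0979 × 4.49) = 0.384 / 1.440 = 0.2667 g VSS/g BOD_L.
Substrate removed = Q·(S₀ − S) = 2630 m³/d × (173 − 6.16) g/m³ = 4.39×10^5 g/d = 438.8 kg/d.
Biomass synthesised: P_X = Y_obs × 438.8 = 117.0 kg VSS/d.
R_O = Q·(S₀ − S) − 1.42·P_X = 438.8 − 1.42 × 117.0 = 272.6 kg O₂/d.

R_O ≈ 273 kg O₂/d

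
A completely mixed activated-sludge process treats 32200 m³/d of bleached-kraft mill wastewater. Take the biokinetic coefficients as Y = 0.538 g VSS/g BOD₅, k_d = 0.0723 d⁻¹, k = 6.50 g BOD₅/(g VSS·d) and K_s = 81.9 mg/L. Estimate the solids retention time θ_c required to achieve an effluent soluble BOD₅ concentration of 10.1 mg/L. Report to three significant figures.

Specific growth rate at S = 10.1 mg/L: μ = YkS/(K_s+S) = 0.538·6.50·10.1/(81.9+10.1) = 0.3839 d⁻¹.
Then 1/θ_c = μ − k_d = 0.3839 − 0.0723 = 0.3116 d⁻¹, giving θ_c = 3.209 d.

θ_c ≈ 3.21 d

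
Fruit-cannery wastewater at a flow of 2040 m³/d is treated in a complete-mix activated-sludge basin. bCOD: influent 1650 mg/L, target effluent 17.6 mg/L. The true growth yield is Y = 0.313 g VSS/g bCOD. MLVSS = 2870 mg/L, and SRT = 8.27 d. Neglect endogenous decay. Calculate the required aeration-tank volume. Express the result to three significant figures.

V ≈ 3000 m³

V·X = Y·Q·ΔS·θ_c gives V = 0.313 × 2040 × (1650 − 17.6) × 8.27 / 2870 = 3003 m³.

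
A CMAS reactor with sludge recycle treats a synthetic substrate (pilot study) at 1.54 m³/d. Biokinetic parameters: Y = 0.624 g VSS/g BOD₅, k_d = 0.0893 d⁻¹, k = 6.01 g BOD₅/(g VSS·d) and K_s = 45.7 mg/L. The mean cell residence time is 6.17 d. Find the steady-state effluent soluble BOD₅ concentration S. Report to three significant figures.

S ≈ 3.28 mg/L

From the Monod/SRT balance for a CMAS, S = K_s·(1+k_d θ_c)/[θ_c·(Y k − k_d) − 1] = 45.7 × (1 + 0.0893 × 6.17) / [6.17 × (0.624 × 6.01 − 0.0893) − 1] = 70.88 / 21.59 = 3.283 mg/L.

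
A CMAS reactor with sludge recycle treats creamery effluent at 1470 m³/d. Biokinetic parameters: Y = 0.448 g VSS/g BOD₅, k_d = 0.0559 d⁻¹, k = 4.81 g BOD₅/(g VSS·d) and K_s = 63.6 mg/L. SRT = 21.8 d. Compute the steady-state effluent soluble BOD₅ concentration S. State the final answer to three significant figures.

From the Monod/SRT balance for a CMAS, S = K_s·(1+k_d θ_c)/[θ_c·(Y k − k_d) − 1] = 63.6 × (1 + 0.0559 × 21.8) / [21.8 × (0.448 × 4.81 − 0.0559) − 1] = 141.1 / 44.76 = 3.153 mg/L.

S ≈ 3.15 mg/L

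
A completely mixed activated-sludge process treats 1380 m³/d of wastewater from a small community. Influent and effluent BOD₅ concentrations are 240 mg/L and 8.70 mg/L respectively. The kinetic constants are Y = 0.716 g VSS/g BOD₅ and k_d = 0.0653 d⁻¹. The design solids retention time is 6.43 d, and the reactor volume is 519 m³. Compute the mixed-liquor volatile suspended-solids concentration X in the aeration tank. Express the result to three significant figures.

X ≈ 1990 mg/L

X = Y·Q·ΔS·θ_c / [V·(1 + k_d θ_c)] = 0.716 × 1380 × (240 − 8.70) × 6.43 / [519 × (1 + 0.0653 × 6.43)] = 1994 mg/L.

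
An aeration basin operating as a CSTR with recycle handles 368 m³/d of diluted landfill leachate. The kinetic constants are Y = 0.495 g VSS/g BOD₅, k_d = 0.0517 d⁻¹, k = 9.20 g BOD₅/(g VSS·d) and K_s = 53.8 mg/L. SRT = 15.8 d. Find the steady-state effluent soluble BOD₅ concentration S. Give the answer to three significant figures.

Effluent substrate depends only on kinetics and SRT: S = K_s(1 + k_d θ_c) / [θ_c(Yk − k_d) − 1] = 53.8 × (1 + 0.0517 × 15.8) / [15.8 × (0.495 × 9.20 − 0.0517) − 1] = 97.75 / 70.14 = 1.394 mg/L.

S ≈ 1.39 mg/L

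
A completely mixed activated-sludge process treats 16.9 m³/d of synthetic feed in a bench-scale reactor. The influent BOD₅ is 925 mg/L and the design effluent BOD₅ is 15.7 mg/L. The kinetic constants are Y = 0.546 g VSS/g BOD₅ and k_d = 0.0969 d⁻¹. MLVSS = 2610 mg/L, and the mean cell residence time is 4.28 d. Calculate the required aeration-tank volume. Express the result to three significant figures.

V ≈ 9.73 m³

From the SRT design equation V = Y Q (S₀−S) θ_c / [X (1 + k_d θ_c)] = 0.546 × 16.9 × (925 − 15.7) × 4.28 / [2610 × (1 + 0.0969 × 4.28)] = 3.59×10^4 / 3692 = 9.726 m³.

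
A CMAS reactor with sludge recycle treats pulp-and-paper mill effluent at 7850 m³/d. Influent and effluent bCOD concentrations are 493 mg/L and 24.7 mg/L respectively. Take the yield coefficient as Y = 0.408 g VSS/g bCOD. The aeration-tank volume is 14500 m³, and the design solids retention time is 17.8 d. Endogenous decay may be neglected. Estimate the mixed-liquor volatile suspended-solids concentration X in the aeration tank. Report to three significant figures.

From V·X = Y·Q·(S₀ − S)·θ_c (decay neglected): X = 0.408 × 7850 × (493 − 24.7) × 17.8 / 14500 = 1841 mg/L.

X ≈ 1840 mg/L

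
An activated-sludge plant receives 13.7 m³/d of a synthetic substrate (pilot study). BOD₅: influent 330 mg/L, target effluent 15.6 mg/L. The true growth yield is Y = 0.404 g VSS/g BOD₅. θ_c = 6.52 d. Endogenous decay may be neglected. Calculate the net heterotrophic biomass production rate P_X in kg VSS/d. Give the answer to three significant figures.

P_X ≈ 1.74 kg VSS/d

With endogenous decay neglected, the observed yield equals the true yield: Y_obs = Y = 0.404 g VSS/g BOD₅.
Mass of BOD₅ removed per day: Q(S₀ − S) = 13.7 × 314.4 g/m³ = 4.307 kg/d.
Biomass produced: P_X = Y_obs·Q·ΔS = 0.4040 × 4.307 ≈ 1.740 kg VSS/d.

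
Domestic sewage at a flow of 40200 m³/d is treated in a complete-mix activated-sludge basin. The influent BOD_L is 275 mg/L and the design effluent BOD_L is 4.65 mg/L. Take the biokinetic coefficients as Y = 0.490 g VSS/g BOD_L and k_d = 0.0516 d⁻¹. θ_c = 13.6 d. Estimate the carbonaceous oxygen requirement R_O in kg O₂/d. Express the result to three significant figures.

Correct the yield for decay: Y_obs = Y/(1 + k_d θ_c) = 0.490 / (1 + 0.0516 × 13.6) = 0.490 / 1.702 = 0.2879.
Mass of BOD_L removed per day: Q(S₀ − S) = 40200 × 270.4 g/m³ = 10868 kg/d.
P_X = Y_obs·Q·(S₀ − S) = 0.2879 × 10868 = 3129 kg VSS/d.
R_O = Q·(S₀ − S) − 1.42·P_X = 10868 − 1.42 × 3129 = 6424 kg O₂/d.

R_O ≈ 6420 kg O₂/d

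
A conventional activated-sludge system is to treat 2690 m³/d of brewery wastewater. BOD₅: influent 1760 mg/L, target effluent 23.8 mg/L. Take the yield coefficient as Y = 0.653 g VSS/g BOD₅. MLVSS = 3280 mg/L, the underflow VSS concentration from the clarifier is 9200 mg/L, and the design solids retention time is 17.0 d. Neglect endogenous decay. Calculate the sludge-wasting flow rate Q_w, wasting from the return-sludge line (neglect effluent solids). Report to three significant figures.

Biomass mass balance (decay neglected): V·X = Y·Q·(S₀ − S)·θ_c, so V = 0.653 × 2690 × (1760 − 23.8) × 17.0 / 3280 = 15807 m³.
Wasting from the return line (neglecting effluent solids): Q_w = V·X / (θ_c·X_r) = 15807 × 3280 / (17.0 × 9200) = 331.5 m³/d.

Q_w ≈ 331 m³/d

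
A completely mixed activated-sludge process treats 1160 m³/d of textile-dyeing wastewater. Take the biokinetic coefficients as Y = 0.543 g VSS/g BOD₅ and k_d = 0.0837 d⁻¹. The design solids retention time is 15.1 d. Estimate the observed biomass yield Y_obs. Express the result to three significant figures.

Y_obs ≈ 0.240 g VSS/g BOD₅

Observed yield with endogenous decay: Y_obs = Y / (1 + k_d·θ_c) = 0.543 / (1 + 0.0837 × 15.1) = 0.543 / 2.264 = 0.2399 g VSS/g BOD₅.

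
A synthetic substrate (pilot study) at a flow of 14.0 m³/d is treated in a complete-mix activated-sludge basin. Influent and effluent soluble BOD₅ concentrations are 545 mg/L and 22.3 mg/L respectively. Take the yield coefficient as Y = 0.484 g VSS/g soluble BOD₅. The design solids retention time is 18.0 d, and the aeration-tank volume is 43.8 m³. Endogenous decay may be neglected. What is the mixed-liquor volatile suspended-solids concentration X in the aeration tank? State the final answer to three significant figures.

X ≈ 1460 mg/L

Without decay, X = Y Q (S₀−S) θ_c / V = 0.484 × 14.0 × (545 − 22.3) × 18.0 / 43.8 = 1456 mg/L.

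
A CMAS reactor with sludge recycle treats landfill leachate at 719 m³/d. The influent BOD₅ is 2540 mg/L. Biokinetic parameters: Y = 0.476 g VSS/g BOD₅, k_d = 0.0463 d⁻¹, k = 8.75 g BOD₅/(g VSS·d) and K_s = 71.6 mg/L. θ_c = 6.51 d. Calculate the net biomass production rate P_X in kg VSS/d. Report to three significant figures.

P_X ≈ 667 kg VSS/d

For a completely mixed reactor with recycle the Lawrence–McCarty relation gives S = K_s·(1 + k_d·θ_c) / [θ_c·(Y·k − k_d) − 1] = 71.6 × (1 + 0.0463 × 6.51) / [6.51 × (0.476 × 8.75 − 0.0463) − 1] = 93.18 / 25.81 = 3.610 mg/L.
Observed yield with endogenous decay: Y_obs = Y / (1 + k_d·θ_c) = 0.476 / (1 + 0.0463 × 6.51) = 0.476 / 1.301 = 0.3658 g VSS/g BOD₅.
Q·(S₀ − S) = 719 × (2540 − 3.61) × 10⁻³ = 1824 kg/d removed.
P_X = Y_obs · Q(S₀ − S) = 0.3658 × 1824 = 667.0 kg VSS/d.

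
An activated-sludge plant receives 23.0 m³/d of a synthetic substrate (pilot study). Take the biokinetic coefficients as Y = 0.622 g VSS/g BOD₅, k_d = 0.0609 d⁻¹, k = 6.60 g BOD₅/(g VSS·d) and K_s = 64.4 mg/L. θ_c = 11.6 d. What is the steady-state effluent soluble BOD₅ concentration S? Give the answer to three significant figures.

S ≈ 2.39 mg/L

From the Monod/SRT balance for a CMAS, S = K_s·(1+k_d θ_c)/[θ_c·(Y k − k_d) − 1] = 64.4 × (1 + 0.0609 × 11.6) / [11.6 × (0.622 × 6.60 − 0.0609) − 1] = 109.9 / 45.91 = 2.393 mg/L.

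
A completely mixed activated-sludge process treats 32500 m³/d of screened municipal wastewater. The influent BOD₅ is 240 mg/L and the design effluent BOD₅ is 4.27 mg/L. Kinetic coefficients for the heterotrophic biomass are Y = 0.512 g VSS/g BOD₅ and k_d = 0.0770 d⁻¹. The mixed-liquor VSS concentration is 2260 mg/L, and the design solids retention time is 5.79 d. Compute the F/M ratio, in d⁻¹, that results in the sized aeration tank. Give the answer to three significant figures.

F/M ≈ 0.497 d⁻¹

From the SRT design equation V = Y Q (S₀−S) θ_c / [X (1 + k_d θ_c)] = 0.512 × 32500 × (240 − 4.27) × 5.79 / [2260 × (1 + 0.0770 × 5.79)] = 2.27×10^7 / 3268 = 6951 m³.
Food-to-microorganism ratio F/M = Q S₀ / (V X) = 32500 × 240 / (6951 × 2260) = 0.4966 d⁻¹.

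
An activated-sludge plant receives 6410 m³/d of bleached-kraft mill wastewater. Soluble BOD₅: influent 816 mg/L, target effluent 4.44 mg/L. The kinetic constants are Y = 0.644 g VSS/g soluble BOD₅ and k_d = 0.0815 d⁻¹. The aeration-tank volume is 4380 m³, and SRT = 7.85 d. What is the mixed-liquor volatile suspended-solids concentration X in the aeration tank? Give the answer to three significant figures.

X ≈ 3660 mg/L

X = Y·Q·ΔS·θ_c / [V·(1 + k_d θ_c)] = 0.644 × 6410 × (816 − 4.44) × 7.85 / [4380 × (1 + 0.0815 × 7.85)] = 3662 mg/L.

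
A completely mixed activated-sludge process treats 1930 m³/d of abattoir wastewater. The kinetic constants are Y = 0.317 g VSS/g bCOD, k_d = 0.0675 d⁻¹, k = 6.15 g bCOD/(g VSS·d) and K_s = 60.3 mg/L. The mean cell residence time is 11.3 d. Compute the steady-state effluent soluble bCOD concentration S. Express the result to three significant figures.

Effluent substrate depends only on kinetics and SRT: S = K_s(1 + k_d θ_c) / [θ_c(Yk − k_d) − 1] = 60.3 × (1 + 0.0675 × 11.3) / [11.3 × (0.317 × 6.15 − 0.0675) − 1] = 106.3 / 20.27 = 5.245 mg/L.

S ≈ 5.24 mg/L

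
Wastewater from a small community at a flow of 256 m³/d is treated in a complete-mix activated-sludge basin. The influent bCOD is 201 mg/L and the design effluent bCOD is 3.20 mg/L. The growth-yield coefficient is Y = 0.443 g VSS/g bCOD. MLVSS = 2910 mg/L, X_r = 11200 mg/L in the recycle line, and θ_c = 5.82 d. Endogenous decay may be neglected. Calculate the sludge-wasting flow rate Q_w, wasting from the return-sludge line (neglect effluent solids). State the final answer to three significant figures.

V·X = Y·Q·ΔS·θ_c gives V = 0.443 × 256 × (201 − 3.20) × 5.82 / 2910 = 44.86 m³.
Wasting from the return line (neglecting effluent solids): Q_w = V·X / (θ_c·X_r) = 44.86 × 2910 / (5.82 × 11200) = 2.003 m³/d.

Q_w ≈ 2.00 m³/d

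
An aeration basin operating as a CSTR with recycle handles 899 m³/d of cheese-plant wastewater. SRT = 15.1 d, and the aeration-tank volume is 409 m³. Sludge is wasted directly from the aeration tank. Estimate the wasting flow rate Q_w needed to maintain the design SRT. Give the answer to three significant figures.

For wasting at MLVSS concentration, Q_w = V/θ_c = 409.0/15.1 = 27.09 m³/d.

Q_w ≈ 27.1 m³/d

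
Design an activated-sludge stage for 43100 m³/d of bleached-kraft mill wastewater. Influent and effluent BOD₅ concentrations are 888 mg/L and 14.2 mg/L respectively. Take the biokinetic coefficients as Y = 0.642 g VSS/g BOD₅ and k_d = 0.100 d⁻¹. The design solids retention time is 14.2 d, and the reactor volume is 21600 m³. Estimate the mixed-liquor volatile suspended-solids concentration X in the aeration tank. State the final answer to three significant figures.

X ≈ 6570 mg/L

X = Y·Q·ΔS·θ_c / [V·(1 + k_d θ_c)] = 0.642 × 43100 × (888 − 14.2) × 14.2 / [21600 × (1 + 0.100 × 14.2)] = 6568 mg/L.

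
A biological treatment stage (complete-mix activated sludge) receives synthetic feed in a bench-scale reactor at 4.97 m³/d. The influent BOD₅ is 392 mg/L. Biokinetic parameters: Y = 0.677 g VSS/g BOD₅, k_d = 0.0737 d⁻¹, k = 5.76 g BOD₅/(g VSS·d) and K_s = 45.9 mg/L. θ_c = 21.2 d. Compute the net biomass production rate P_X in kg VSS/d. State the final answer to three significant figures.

From the Monod/SRT balance for a CMAS, S = K_s·(1+k_d θ_c)/[θ_c·(Y k − k_d) − 1] = 45.9 × (1 + 0.0737 × 21.2) / [21.2 × (0.677 × 5.76 − 0.0737) − 1] = 117.6 / 80.11 = 1.468 mg/L.
Y_obs = Y / (1 + k_d θ_c) = 0.677 / (1 + 0.0737 × 21.2) = 0.677 / 2.562 = 0.2642.
Mass of BOD₅ removed per day: Q(S₀ − S) = 4.97 × 390.5 g/m³ = 1.941 kg/d.
So the net sludge growth is P_X = 0.2642 × 1.941 = 0.5128 kg VSS/d.

P_X ≈ 0.513 kg VSS/d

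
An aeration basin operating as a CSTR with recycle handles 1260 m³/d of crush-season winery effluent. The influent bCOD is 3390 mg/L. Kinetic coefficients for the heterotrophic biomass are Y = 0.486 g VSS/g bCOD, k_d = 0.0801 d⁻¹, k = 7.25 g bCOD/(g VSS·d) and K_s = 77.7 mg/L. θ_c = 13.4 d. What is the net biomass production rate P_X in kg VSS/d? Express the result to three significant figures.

From the Monod/SRT balance for a CMAS, S = K_s·(1+k_d θ_c)/[θ_c·(Y k − k_d) − 1] = 77.7 × (1 + 0.0801 × 13.4) / [13.4 × (0.486 × 7.25 − 0.0801) − 1] = 161.1 / 45.14 = 3.569 mg/L.
The observed yield is Y_obs = Y/(1 + k_d·θ_c) = 0.486 / (1 + 0.0801 × 13.4) = 0.486 / 2.073 = 0.2344 g VSS per g bCOD removed.
Q·(S₀ − S) = 1260 × (3390 − 3.57) × 10⁻³ = 4267 kg/d removed.
So the net sludge growth is P_X = 0.2344 × 4267 = 1000 kg VSS/d.

P_X ≈ 1000 kg VSS/d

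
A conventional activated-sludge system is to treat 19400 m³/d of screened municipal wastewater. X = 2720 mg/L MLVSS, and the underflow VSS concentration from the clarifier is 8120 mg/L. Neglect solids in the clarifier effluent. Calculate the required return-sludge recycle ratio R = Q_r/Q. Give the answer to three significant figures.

Solids balance on the clarifier gives (1+R)X = R·X_r, so R = X/(X_r − X) = 2720 / (8120 − 2720) = 0.5037.

R ≈ 0.504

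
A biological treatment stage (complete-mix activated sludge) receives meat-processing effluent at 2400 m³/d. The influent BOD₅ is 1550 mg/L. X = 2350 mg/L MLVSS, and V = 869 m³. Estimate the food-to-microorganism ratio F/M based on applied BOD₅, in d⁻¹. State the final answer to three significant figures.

F/M = Q·S₀ / (V·X) = 2400 × 1550 / (869.0 × 2350) = 1.822 g BOD₅·(g VSS·d)⁻¹.

F/M ≈ 1.82 d⁻¹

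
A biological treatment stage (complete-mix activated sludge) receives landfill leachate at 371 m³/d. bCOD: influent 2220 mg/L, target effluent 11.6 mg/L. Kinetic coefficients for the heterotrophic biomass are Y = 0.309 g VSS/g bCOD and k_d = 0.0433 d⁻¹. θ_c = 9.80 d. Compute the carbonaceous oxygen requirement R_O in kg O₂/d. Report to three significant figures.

R_O ≈ 567 kg O₂/d

Observed yield with endogenous decay: Y_obs = Y / (1 + k_d·θ_c) = 0.309 / (1 + 0.0433 × 9.80) = 0.309 / 1.424 = 0.2169 g VSS/g bCOD.
ΔS = 2220 − 11.6 = 2208 mg/L, so the substrate removal rate is 371 × 2208/1000 = 819.3 kg bCOD/d.
Net sludge production P_X = 0.2169 × 819.3 = 177.7 kg VSS/d.
R_O = Q·ΔS − 1.42 P_X = 819.3 − 252.4 = 566.9 kg O₂/d.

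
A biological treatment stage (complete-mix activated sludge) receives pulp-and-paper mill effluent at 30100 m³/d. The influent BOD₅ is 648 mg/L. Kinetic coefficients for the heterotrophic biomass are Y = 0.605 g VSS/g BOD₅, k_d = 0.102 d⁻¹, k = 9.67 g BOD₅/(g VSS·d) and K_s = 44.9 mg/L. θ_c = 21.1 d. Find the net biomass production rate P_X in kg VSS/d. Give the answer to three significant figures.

P_X ≈ 3740 kg VSS/d

From the Monod/SRT balance for a CMAS, S = K_s·(1+k_d θ_c)/[θ_c·(Y k − k_d) − 1] = 44.9 × (1 + 0.102 × 21.1) / [21.1 × (0.605 × 9.67 − 0.102) − 1] = 141.5 / 120.3 = 1.177 mg/L.
Observed yield with endogenous decay: Y_obs = Y / (1 + k_d·θ_c) = 0.605 / (1 + 0.102 × 21.1) = 0.605 / 3.152 = 0.1919 g VSS/g BOD₅.
Mass of BOD₅ removed per day: Q(S₀ − S) = 30100 × 646.8 g/m³ = 19469 kg/d.
So the net sludge growth is P_X = 0.1919 × 19469 = 3737 kg VSS/d.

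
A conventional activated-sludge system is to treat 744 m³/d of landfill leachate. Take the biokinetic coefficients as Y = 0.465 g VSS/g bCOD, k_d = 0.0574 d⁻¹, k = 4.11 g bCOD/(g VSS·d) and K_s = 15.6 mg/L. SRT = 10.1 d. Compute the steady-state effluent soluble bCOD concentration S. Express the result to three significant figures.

From the Monod/SRT balance for a CMAS, S = K_s·(1+k_d θ_c)/[θ_c·(Y k − k_d) − 1] = 15.6 × (1 + 0.0574 × 10.1) / [10.1 × (0.465 × 4.11 − 0.0574) − 1] = 24.64 / 17.72 = 1.391 mg/L.

S ≈ 1.39 mg/L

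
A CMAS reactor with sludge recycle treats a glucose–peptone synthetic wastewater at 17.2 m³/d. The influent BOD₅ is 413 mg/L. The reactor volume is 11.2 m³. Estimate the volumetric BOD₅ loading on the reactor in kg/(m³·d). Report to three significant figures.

L_v ≈ 0.634 kg BOD₅/(m³·d)

Volumetric loading L_v = Q·S₀ / V = 17.2 × 413 g/m³ / 11.20 m³ = 634.2 g/(m³·d) = 0.6342 kg BOD₅/(m³·d).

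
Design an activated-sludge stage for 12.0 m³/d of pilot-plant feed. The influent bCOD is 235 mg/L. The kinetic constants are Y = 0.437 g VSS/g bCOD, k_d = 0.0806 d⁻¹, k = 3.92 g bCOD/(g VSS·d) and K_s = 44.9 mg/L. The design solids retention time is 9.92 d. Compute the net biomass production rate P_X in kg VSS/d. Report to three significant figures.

P_X ≈ 0.669 kg VSS/d

For a completely mixed reactor with recycle the Lawrence–McCarty relation gives S = K_s·(1 + k_d·θ_c) / [θ_c·(Y·k − k_d) − 1] = 44.9 × (1 + 0.0806 × 9.92) / [9.92 × (0.437 × 3.92 − 0.0806) − 1] = 80.80 / 15.19 = 5.318 mg/L.
Correct the yield for decay: Y_obs = Y/(1 + k_d θ_c) = 0.437 / (1 + 0.0806 × 9.92) = 0.437 / 1.800 = 0.2428.
Mass of bCOD removed per day: Q(S₀ − S) = 12.0 × 229.7 g/m³ = 2.756 kg/d.
Net biomass production P_X = Y_obs × Q·(S₀ − S) = 0.2428 × 2.756 = 0.6693 kg VSS/d.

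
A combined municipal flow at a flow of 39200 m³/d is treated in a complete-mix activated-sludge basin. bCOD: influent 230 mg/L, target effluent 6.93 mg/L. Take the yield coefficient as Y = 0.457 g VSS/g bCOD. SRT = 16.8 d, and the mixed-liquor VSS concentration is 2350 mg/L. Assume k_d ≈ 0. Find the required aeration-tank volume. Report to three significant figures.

V ≈ 28600 m³

V·X = Y·Q·ΔS·θ_c gives V = 0.457 × 39200 × (230 − 6.93) × 16.8 / 2350 = 28568 m³.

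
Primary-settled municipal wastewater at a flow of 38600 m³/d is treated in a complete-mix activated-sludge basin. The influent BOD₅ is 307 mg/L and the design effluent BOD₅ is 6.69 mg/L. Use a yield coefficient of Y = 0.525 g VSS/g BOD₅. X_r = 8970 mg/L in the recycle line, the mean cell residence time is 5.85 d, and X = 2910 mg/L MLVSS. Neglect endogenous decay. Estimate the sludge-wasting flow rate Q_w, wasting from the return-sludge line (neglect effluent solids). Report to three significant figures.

Q_w ≈ 678 m³/d

Biomass mass balance (decay neglected): V·X = Y·Q·(S₀ − S)·θ_c, so V = 0.525 × 38600 × (307 − 6.69) × 5.85 / 2910 = 12234 m³.
Wasting from the return line (neglecting effluent solids): Q_w = V·X / (θ_c·X_r) = 12234 × 2910 / (5.85 × 8970) = 678.5 m³/d.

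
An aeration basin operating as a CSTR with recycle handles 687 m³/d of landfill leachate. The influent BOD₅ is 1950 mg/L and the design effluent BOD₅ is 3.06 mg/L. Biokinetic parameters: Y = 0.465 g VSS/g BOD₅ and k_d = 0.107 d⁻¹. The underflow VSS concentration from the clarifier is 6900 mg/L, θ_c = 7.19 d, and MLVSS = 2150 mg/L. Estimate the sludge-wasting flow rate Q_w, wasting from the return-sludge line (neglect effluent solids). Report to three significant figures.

Rearranging the biomass balance for a CMAS with decay, V = Y·Q·ΔS·θ_c / [X·(1+k_d θ_c)] = 0.465 × 687 × (1950 − 3.06) × 7.19 / [2150 × (1 + 0.107 × 7.19)] = 4.47×10^6 / 3804 = 1176 m³.
Q_w = (V·X)/(θ_c X_r) = 1176 × 2150 / (7.19 × 6900) = 50.95 m³/d.

Q_w ≈ 50.9 m³/d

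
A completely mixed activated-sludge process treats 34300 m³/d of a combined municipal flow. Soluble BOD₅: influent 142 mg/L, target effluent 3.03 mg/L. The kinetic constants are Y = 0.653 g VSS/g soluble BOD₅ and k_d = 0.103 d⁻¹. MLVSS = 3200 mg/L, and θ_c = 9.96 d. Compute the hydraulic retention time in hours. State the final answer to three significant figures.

Steady-state biomass mass balance: V·X·(1 + k_d·θ_c) = Y·Q·(S₀ − S)·θ_c, so V = 0.653 × 34300 × (142 − 3.03) × 9.96 / [3200 × (1 + 0.103 × 9.96)] = 3.1×10^7 / 6483 = 4782 m³.
τ = V/Q = 4782/34300 = 0.1394 d, or 3.346 h.

τ ≈ 3.35 h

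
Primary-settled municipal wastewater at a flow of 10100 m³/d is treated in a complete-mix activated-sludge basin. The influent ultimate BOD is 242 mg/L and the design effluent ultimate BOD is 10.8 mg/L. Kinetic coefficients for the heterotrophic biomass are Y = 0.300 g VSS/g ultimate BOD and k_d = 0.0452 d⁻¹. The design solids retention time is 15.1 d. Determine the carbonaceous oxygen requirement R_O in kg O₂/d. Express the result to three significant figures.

R_O ≈ 1740 kg O₂/d

Correct the yield for decay: Y_obs = Y/(1 + k_d θ_c) = 0.300 / (1 + 0.0452 × 15.1) = 0.300 / 1.683 = 0.1783.
ΔS = 242 − 10.8 = 231.2 mg/L, so the substrate removal rate is 10100 × 231.2/1000 = 2335 kg ultimate BOD/d.
Net sludge production P_X = 0.1783 × 2335 = 416.4 kg VSS/d.
R_O = Q·ΔS − 1.42 P_X = 2335 − 591.2 = 1744 kg O₂/d.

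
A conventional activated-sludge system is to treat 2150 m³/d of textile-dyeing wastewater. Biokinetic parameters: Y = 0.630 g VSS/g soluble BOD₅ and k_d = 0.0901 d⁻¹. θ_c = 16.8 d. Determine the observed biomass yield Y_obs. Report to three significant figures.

Observed yield with endogenous decay: Y_obs = Y / (1 + k_d·θ_c) = 0.630 / (1 + 0.0901 × 16.8) = 0.630 / 2.514 = 0.2506 g VSS/g soluble BOD₅.

Y_obs ≈ 0.251 g VSS/g soluble BOD₅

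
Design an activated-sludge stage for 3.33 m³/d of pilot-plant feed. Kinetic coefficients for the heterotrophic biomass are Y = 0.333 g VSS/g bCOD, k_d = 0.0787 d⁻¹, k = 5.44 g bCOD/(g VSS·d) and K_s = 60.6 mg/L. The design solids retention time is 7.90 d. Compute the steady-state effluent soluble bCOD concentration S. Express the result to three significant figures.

From the Monod/SRT balance for a CMAS, S = K_s·(1+k_d θ_c)/[θ_c·(Y k − k_d) − 1] = 60.6 × (1 + 0.0787 × 7.90) / [7.90 × (0.333 × 5.44 − 0.0787) − 1] = 98.28 / 12.69 = 7.745 mg/L.

S ≈ 7.74 mg/L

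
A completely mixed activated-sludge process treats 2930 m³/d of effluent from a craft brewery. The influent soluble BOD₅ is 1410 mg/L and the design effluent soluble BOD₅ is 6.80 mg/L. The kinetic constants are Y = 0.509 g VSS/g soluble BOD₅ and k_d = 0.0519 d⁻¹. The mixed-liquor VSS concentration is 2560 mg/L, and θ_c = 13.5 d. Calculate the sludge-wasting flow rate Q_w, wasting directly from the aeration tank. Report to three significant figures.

From the SRT design equation V = Y Q (S₀−S) θ_c / [X (1 + k_d θ_c)] = 0.509 × 2930 × (1410 − 6.80) × 13.5 / [2560 × (1 + 0.0519 × 13.5)] = 2.83×10^7 / 4354 = 6489 m³.
For wasting at MLVSS concentration, Q_w = V/θ_c = 6489/13.5 = 480.7 m³/d.

Q_w ≈ 481 m³/d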